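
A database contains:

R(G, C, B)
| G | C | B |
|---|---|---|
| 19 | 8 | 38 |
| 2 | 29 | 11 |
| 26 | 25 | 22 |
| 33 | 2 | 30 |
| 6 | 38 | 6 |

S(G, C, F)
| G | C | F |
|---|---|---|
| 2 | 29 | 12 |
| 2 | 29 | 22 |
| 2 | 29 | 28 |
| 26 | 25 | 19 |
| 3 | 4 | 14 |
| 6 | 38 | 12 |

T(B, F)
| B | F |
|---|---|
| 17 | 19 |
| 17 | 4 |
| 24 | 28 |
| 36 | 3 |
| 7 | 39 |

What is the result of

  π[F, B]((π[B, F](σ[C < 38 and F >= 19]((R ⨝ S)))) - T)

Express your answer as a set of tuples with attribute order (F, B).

Natural join on G, C: {(2, 29, 11, 12), (2, 29, 11, 22), (2, 29, 11, 28), (26, 25, 22, 19), (6, 38, 6, 12)}
σ[C < 38 and F >= 19]: keep tuples satisfying C < 38 and F >= 19 → {(2, 29, 11, 22), (2, 29, 11, 28), (26, 25, 22, 19)}
π_{B, F} gives {(11, 22), (11, 28), (22, 19)}.
Taking the difference: {(11, 22), (11, 28), (22, 19)}
π_{F, B} gives {(19, 22), (22, 11), (28, 11)}.

{(19, 22), (22, 11), (28, 11)}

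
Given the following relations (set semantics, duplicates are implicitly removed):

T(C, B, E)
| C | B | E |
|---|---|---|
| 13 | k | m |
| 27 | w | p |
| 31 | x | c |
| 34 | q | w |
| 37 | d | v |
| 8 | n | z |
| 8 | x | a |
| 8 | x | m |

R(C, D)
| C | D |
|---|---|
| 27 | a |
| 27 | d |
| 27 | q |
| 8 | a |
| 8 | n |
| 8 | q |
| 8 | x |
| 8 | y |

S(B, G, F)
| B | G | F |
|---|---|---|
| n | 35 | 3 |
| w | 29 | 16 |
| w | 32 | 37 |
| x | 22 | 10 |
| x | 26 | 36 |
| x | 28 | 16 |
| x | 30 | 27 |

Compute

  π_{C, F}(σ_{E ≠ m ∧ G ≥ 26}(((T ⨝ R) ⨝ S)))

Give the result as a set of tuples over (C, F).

{(27, 16), (27, 37), (8, 16), (8, 27), (8, 3), (8, 36)}

Joining T and R on C yields {(27, w, p, a), (27, w, p, d), (27, w, p, q), (8, n, z, a), (8, n, z, n), (8, n, z, q), (8, n, z, x), (8, n, z, y), (8, x, a, a), (8, x, a, n), (8, x, a, q), (8, x, a, x), (8, x, a, y), (8, x, m, a), (8, x, m, n), (8, x, m, q), (8, x, m, x), (8, x, m, y)}.
Joining (T ⨝ R) and S on B yields {(27, w, p, a, 29, 16), (27, w, p, a, 32, 37), (27, w, p, d, 29, 16), (27, w, p, d, 32, 37), (27, w, p, q, 29, 16), (27, w, p, q, 32, 37), (8, n, z, a, 35, 3), (8, n, z, n, 35, 3), (8, n, z, q, 35, 3), (8, n, z, x, 35, 3), (8, n, z, y, 35, 3), (8, x, a, a, 22, 10), (8, x, a, a, 26, 36), (8, x, a, a, 28, 16), (8, x, a, a, 30, 27), (8, x, a, n, 22, 10), (8, x, a, n, 26, 36), (8, x, a, n, 28, 16), (8, x, a, n, 30, 27), (8, x, a, q, 22, 10), (8, x, a, q, 26, 36), (8, x, a, q, 28, 16), (8, x, a, q, 30, 27), (8, x, a, x, 22, 10), (8, x, a, x, 26, 36), (8, x, a, x, 28, 16), (8, x, a, x, 30, 27), (8, x, a, y, 22, 10), (8, x, a, y, 26, 36), (8, x, a, y, 28, 16), (8, x, a, y, 30, 27), (8, x, m, a, 22, 10), (8, x, m, a, 26, 36), (8, x, m, a, 28, 16), (8, x, m, a, 30, 27), (8, x, m, n, 22, 10), (8, x, m, n, 26, 36), (8, x, m, n, 28, 16), (8, x, m, n, 30, 27), (8, x, m, q, 22, 10), (8, x, m, q, 26, 36), (8, x, m, q, 28, 16), (8, x, m, q, 30, 27), (8, x, m, x, 22, 10), (8, x, m, x, 26, 36), (8, x, m, x, 28, 16), (8, x, m, x, 30, 27), (8, x, m, y, 22, 10), (8, x, m, y, 26, 36), (8, x, m, y, 28, 16), (8, x, m, y, 30, 27)}.
Filtering on E ≠ m ∧ G ≥ 26 leaves {(27, w, p, a, 29, 16), (27, w, p, a, 32, 37), (27, w, p, d, 29, 16), (27, w, p, d, 32, 37), (27, w, p, q, 29, 16), (27, w, p, q, 32, 37), (8, n, z, a, 35, 3), (8, n, z, n, 35, 3), (8, n, z, q, 35, 3), (8, n, z, x, 35, 3), (8, n, z, y, 35, 3), (8, x, a, a, 26, 36), (8, x, a, a, 28, 16), (8, x, a, a, 30, 27), (8, x, a, n, 26, 36), (8, x, a, n, 28, 16), (8, x, a, n, 30, 27), (8, x, a, q, 26, 36), (8, x, a, q, 28, 16), (8, x, a, q, 30, 27), (8, x, a, x, 26, 36), (8, x, a, x, 28, 16), (8, x, a, x, 30, 27), (8, x, a, y, 26, 36), (8, x, a, y, 28, 16), (8, x, a, y, 30, 27)}.
π[C, F]: project onto (C, F) (20 duplicate(s) eliminated) → {(27, 16), (27, 37), (8, 16), (8, 27), (8, 3), (8, 36)}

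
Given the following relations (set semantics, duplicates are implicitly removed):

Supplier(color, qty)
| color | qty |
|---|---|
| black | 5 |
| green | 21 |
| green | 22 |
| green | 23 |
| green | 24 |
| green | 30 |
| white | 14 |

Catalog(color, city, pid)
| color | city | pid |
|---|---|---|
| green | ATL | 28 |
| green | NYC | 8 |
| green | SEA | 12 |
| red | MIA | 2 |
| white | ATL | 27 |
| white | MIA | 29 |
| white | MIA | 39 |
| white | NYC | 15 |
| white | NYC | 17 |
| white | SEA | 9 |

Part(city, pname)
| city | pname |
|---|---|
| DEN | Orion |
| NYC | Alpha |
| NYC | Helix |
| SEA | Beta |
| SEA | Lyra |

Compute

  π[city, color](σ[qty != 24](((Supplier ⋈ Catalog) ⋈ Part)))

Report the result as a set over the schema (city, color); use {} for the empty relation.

{(NYC, green), (NYC, white), (SEA, green), (SEA, white)}

Supplier ⋈ Catalog (natural join on color): {(green, 21, ATL, 28), (green, 21, NYC, 8), (green, 21, SEA, 12), (green, 22, ATL, 28), (green, 22, NYC, 8), (green, 22, SEA, 12), (green, 23, ATL, 28), (green, 23, NYC, 8), (green, 23, SEA, 12), (green, 24, ATL, 28), (green, 24, NYC, 8), (green, 24, SEA, 12), (green, 30, ATL, 28), (green, 30, NYC, 8), (green, 30, SEA, 12), (white, 14, ATL, 27), (white, 14, MIA, 29), (white, 14, MIA, 39), (white, 14, NYC, 15), (white, 14, NYC, 17), (white, 14, SEA, 9)}
(Supplier ⋈ Catalog) ⋈ Part (natural join on city): {(green, 21, NYC, 8, Alpha), (green, 21, NYC, 8, Helix), (green, 21, SEA, 12, Beta), (green, 21, SEA, 12, Lyra), (green, 22, NYC, 8, Alpha), (green, 22, NYC, 8, Helix), (green, 22, SEA, 12, Beta), (green, 22, SEA, 12, Lyra), (green, 23, NYC, 8, Alpha), (green, 23, NYC, 8, Helix), (green, 23, SEA, 12, Beta), (green, 23, SEA, 12, Lyra), (green, 24, NYC, 8, Alpha), (green, 24, NYC, 8, Helix), (green, 24, SEA, 12, Beta), (green, 24, SEA, 12, Lyra), (green, 30, NYC, 8, Alpha), (green, 30, NYC, 8, Helix), (green, 30, SEA, 12, Beta), (green, 30, SEA, 12, Lyra), (white, 14, NYC, 15, Alpha), (white, 14, NYC, 15, Helix), (white, 14, NYC, 17, Alpha), (white, 14, NYC, 17, Helix), (white, 14, SEA, 9, Beta), (white, 14, SEA, 9, Lyra)}
Apply σ_{qty != 24}; surviving tuples: {(green, 21, NYC, 8, Alpha), (green, 21, NYC, 8, Helix), (green, 21, SEA, 12, Beta), (green, 21, SEA, 12, Lyra), (green, 22, NYC, 8, Alpha), (green, 22, NYC, 8, Helix), (green, 22, SEA, 12, Beta), (green, 22, SEA, 12, Lyra), (green, 23, NYC, 8, Alpha), (green, 23, NYC, 8, Helix), (green, 23, SEA, 12, Beta), (green, 23, SEA, 12, Lyra), (green, 30, NYC, 8, Alpha), (green, 30, NYC, 8, Helix), (green, 30, SEA, 12, Beta), (green, 30, SEA, 12, Lyra), (white, 14, NYC, 15, Alpha), (white, 14, NYC, 15, Helix), (white, 14, NYC, 17, Alpha), (white, 14, NYC, 17, Helix), (white, 14, SEA, 9, Beta), (white, 14, SEA, 9, Lyra)}
π_{city, color} gives {(NYC, green), (NYC, white), (SEA, green), (SEA, white)} (18 duplicate(s) eliminated).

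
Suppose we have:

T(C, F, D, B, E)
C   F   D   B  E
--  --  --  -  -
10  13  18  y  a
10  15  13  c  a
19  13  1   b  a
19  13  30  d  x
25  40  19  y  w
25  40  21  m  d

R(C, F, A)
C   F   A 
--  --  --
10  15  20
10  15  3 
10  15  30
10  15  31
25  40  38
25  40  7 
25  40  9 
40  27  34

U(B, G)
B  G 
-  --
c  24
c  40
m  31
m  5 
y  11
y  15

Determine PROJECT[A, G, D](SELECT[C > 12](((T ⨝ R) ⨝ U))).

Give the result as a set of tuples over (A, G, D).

{(38, 11, 19), (38, 15, 19), (38, 31, 21), (38, 5, 21), (7, 11, 19), (7, 15, 19), (7, 31, 21), (7, 5, 21), (9, 11, 19), (9, 15, 19), (9, 31, 21), (9, 5, 21)}

Joining T and R on C, F yields {(10, 15, 13, c, a, 20), (10, 15, 13, c, a, 3), (10, 15, 13, c, a, 30), (10, 15, 13, c, a, 31), (25, 40, 19, y, w, 38), (25, 40, 19, y, w, 7), (25, 40, 19, y, w, 9), (25, 40, 21, m, d, 38), (25, 40, 21, m, d, 7), (25, 40, 21, m, d, 9)}.
Joining (T ⨝ R) and U on B yields {(10, 15, 13, c, a, 20, 24), (10, 15, 13, c, a, 20, 40), (10, 15, 13, c, a, 3, 24), (10, 15, 13, c, a, 3, 40), (10, 15, 13, c, a, 30, 24), (10, 15, 13, c, a, 30, 40), (10, 15, 13, c, a, 31, 24), (10, 15, 13, c, a, 31, 40), (25, 40, 19, y, w, 38, 11), (25, 40, 19, y, w, 38, 15), (25, 40, 19, y, w, 7, 11), (25, 40, 19, y, w, 7, 15), (25, 40, 19, y, w, 9, 11), (25, 40, 19, y, w, 9, 15), (25, 40, 21, m, d, 38, 31), (25, 40, 21, m, d, 38, 5), (25, 40, 21, m, d, 7, 31), (25, 40, 21, m, d, 7, 5), (25, 40, 21, m, d, 9, 31), (25, 40, 21, m, d, 9, 5)}.
Filtering on C > 12 leaves {(25, 40, 19, y, w, 38, 11), (25, 40, 19, y, w, 38, 15), (25, 40, 19, y, w, 7, 11), (25, 40, 19, y, w, 7, 15), (25, 40, 19, y, w, 9, 11), (25, 40, 19, y, w, 9, 15), (25, 40, 21, m, d, 38, 31), (25, 40, 21, m, d, 38, 5), (25, 40, 21, m, d, 7, 31), (25, 40, 21, m, d, 7, 5), (25, 40, 21, m, d, 9, 31), (25, 40, 21, m, d, 9, 5)}.
Projecting to A, G, D: {(38, 11, 19), (38, 15, 19), (38, 31, 21), (38, 5, 21), (7, 11, 19), (7, 15, 19), (7, 31, 21), (7, 5, 21), (9, 11, 19), (9, 15, 19), (9, 31, 21), (9, 5, 21)}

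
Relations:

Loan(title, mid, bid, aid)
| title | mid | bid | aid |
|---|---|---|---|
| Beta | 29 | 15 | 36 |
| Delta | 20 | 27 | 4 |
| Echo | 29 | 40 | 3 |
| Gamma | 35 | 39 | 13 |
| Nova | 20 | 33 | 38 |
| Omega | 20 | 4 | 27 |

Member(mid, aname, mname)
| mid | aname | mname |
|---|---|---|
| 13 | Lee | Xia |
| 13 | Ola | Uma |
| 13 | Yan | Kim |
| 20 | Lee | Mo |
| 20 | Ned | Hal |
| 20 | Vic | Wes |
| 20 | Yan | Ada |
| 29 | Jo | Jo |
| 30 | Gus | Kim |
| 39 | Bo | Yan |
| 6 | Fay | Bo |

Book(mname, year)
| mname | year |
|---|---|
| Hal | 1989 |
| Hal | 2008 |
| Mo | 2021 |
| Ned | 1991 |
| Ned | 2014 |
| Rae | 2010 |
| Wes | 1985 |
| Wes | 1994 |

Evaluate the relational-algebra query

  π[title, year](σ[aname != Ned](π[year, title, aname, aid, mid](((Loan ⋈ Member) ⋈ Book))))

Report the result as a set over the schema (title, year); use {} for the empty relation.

{(Delta, 1985), (Delta, 1994), (Delta, 2021), (Nova, 1985), (Nova, 1994), (Nova, 2021), (Omega, 1985), (Omega, 1994), (Omega, 2021)}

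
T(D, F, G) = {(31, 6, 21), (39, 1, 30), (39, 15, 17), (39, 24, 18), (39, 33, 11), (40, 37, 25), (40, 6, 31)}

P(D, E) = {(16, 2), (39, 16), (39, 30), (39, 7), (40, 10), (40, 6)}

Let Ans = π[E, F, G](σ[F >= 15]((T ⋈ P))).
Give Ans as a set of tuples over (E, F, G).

Natural join on D: {(39, 1, 30, 16), (39, 1, 30, 30), (39, 1, 30, 7), (39, 15, 17, 16), (39, 15, 17, 30), (39, 15, 17, 7), (39, 24, 18, 16), (39, 24, 18, 30), (39, 24, 18, 7), (39, 33, 11, 16), (39, 33, 11, 30), (39, 33, 11, 7), (40, 37, 25, 10), (40, 37, 25, 6), (40, 6, 31, 10), (40, 6, 31, 6)}
Filtering on F >= 15 leaves {(39, 15, 17, 16), (39, 15, 17, 30), (39, 15, 17, 7), (39, 24, 18, 16), (39, 24, 18, 30), (39, 24, 18, 7), (39, 33, 11, 16), (39, 33, 11, 30), (39, 33, 11, 7), (40, 37, 25, 10), (40, 37, 25, 6)}.
π[E, F, G]: project onto (E, F, G) → {(10, 37, 25), (16, 15, 17), (16, 24, 18), (16, 33, 11), (30, 15, 17), (30, 24, 18), (30, 33, 11), (6, 37, 25), (7, 15, 17), (7, 24, 18), (7, 33, 11)}

{(10, 37, 25), (16, 15, 17), (16, 24, 18), (16, 33, 11), (30, 15, 17), (30, 24, 18), (30, 33, 11), (6, 37, 25), (7, 15, 17), (7, 24, 18), (7, 33, 11)}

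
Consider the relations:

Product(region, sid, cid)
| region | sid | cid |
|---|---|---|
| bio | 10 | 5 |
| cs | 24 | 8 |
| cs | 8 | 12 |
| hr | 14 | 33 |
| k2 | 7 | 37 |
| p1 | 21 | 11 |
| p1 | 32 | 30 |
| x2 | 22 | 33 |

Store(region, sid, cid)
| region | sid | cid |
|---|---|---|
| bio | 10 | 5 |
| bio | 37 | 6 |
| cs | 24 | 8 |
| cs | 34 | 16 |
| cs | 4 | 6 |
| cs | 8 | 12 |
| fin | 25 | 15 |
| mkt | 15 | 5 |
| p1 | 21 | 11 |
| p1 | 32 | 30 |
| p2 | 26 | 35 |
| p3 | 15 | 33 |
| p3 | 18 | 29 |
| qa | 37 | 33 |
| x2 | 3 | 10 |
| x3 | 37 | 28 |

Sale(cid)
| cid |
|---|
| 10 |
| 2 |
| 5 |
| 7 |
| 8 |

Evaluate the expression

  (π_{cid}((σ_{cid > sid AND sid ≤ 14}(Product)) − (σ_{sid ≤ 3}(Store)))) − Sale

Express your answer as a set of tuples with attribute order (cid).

{12, 33, 37}

Selection cid > sid AND sid ≤ 14: {(cs, 8, 12), (hr, 14, 33), (k2, 7, 37)}
Selection sid ≤ 3: {(x2, 3, 10)}
Set difference of the two operands is {(cs, 8, 12), (hr, 14, 33), (k2, 7, 37)}.
Projecting to cid: {12, 33, 37}
Set difference of the two operands is {12, 33, 37}.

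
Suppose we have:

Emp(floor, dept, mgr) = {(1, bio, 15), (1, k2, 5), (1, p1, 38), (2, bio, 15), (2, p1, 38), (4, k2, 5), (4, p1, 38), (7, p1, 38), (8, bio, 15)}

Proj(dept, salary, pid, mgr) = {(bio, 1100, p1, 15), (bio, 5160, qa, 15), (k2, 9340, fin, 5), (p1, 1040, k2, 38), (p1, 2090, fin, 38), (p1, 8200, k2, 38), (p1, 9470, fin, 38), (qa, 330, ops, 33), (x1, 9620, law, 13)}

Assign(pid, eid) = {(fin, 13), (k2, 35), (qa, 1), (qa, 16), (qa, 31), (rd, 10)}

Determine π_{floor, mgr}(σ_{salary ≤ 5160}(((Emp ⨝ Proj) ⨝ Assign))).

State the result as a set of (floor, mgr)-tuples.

{(1, 15), (1, 38), (2, 15), (2, 38), (4, 38), (7, 38), (8, 15)}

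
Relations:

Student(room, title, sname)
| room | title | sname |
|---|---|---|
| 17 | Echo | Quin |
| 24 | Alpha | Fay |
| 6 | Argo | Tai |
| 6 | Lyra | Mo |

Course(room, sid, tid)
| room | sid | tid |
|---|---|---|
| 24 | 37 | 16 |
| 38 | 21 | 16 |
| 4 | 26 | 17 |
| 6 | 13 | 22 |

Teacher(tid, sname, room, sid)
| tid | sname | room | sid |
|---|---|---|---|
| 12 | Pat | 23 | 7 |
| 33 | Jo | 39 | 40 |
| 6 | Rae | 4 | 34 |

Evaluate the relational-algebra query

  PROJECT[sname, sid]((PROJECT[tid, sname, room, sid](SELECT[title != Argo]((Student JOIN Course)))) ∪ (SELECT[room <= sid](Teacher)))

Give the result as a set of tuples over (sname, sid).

Joining Student and Course on room yields {(24, Alpha, Fay, 37, 16), (6, Argo, Tai, 13, 22), (6, Lyra, Mo, 13, 22)}.
σ[title != Argo]: keep tuples satisfying title != Argo → {(24, Alpha, Fay, 37, 16), (6, Lyra, Mo, 13, 22)}
π_{tid, sname, room, sid} gives {(16, Fay, 24, 37), (22, Mo, 6, 13)}.
σ[room <= sid]: keep tuples satisfying room <= sid → {(33, Jo, 39, 40), (6, Rae, 4, 34)}
Taking the union: {(16, Fay, 24, 37), (22, Mo, 6, 13), (33, Jo, 39, 40), (6, Rae, 4, 34)}
π_{sname, sid} gives {(Fay, 37), (Jo, 40), (Mo, 13), (Rae, 34)}.

{(Fay, 37), (Jo, 40), (Mo, 13), (Rae, 34)}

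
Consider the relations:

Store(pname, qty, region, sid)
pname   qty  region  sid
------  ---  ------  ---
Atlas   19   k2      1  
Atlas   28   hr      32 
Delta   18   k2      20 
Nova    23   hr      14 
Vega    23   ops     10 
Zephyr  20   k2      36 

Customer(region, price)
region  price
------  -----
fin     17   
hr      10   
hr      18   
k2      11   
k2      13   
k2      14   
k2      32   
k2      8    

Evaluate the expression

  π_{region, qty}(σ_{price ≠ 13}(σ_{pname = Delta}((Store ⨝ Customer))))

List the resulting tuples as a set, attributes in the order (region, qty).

{(k2, 18)}

Natural join on region: {(Atlas, 19, k2, 1, 11), (Atlas, 19, k2, 1, 13), (Atlas, 19, k2, 1, 14), (Atlas, 19, k2, 1, 32), (Atlas, 19, k2, 1, 8), (Atlas, 28, hr, 32, 10), (Atlas, 28, hr, 32, 18), (Delta, 18, k2, 20, 11), (Delta, 18, k2, 20, 13), (Delta, 18, k2, 20, 14), (Delta, 18, k2, 20, 32), (Delta, 18, k2, 20, 8), (Nova, 23, hr, 14, 10), (Nova, 23, hr, 14, 18), (Zephyr, 20, k2, 36, 11), (Zephyr, 20, k2, 36, 13), (Zephyr, 20, k2, 36, 14), (Zephyr, 20, k2, 36, 32), (Zephyr, 20, k2, 36, 8)}
Apply σ_{pname = Delta}; surviving tuples: {(Delta, 18, k2, 20, 11), (Delta, 18, k2, 20, 13), (Delta, 18, k2, 20, 14), (Delta, 18, k2, 20, 32), (Delta, 18, k2, 20, 8)}
Apply σ_{price ≠ 13}; surviving tuples: {(Delta, 18, k2, 20, 11), (Delta, 18, k2, 20, 14), (Delta, 18, k2, 20, 32), (Delta, 18, k2, 20, 8)}
Projecting to region, qty (3 duplicate(s) eliminated): {(k2, 18)}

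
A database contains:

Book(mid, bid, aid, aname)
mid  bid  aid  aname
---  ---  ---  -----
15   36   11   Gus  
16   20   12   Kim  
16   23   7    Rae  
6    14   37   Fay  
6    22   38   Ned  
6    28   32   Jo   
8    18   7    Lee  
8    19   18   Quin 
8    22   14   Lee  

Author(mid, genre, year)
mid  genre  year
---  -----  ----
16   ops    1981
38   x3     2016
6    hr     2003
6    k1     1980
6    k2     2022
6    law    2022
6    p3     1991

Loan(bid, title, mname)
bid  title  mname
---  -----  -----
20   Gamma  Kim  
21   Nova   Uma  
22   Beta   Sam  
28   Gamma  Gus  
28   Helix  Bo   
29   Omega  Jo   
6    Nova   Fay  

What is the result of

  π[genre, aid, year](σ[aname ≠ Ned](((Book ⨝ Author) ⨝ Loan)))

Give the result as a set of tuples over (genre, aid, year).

{(hr, 32, 2003), (k1, 32, 1980), (k2, 32, 2022), (law, 32, 2022), (ops, 12, 1981), (p3, 32, 1991)}

Natural join on mid: {(16, 20, 12, Kim, ops, 1981), (16, 23, 7, Rae, ops, 1981), (6, 14, 37, Fay, hr, 2003), (6, 14, 37, Fay, k1, 1980), (6, 14, 37, Fay, k2, 2022), (6, 14, 37, Fay, law, 2022), (6, 14, 37, Fay, p3, 1991), (6, 22, 38, Ned, hr, 2003), (6, 22, 38, Ned, k1, 1980), (6, 22, 38, Ned, k2, 2022), (6, 22, 38, Ned, law, 2022), (6, 22, 38, Ned, p3, 1991), (6, 28, 32, Jo, hr, 2003), (6, 28, 32, Jo, k1, 1980), (6, 28, 32, Jo, k2, 2022), (6, 28, 32, Jo, law, 2022), (6, 28, 32, Jo, p3, 1991)}
Natural join on bid: {(16, 20, 12, Kim, ops, 1981, Gamma, Kim), (6, 22, 38, Ned, hr, 2003, Beta, Sam), (6, 22, 38, Ned, k1, 1980, Beta, Sam), (6, 22, 38, Ned, k2, 2022, Beta, Sam), (6, 22, 38, Ned, law, 2022, Beta, Sam), (6, 22, 38, Ned, p3, 1991, Beta, Sam), (6, 28, 32, Jo, hr, 2003, Gamma, Gus), (6, 28, 32, Jo, hr, 2003, Helix, Bo), (6, 28, 32, Jo, k1, 1980, Gamma, Gus), (6, 28, 32, Jo, k1, 1980, Helix, Bo), (6, 28, 32, Jo, k2, 2022, Gamma, Gus), (6, 28, 32, Jo, k2, 2022, Helix, Bo), (6, 28, 32, Jo, law, 2022, Gamma, Gus), (6, 28, 32, Jo, law, 2022, Helix, Bo), (6, 28, 32, Jo, p3, 1991, Gamma, Gus), (6, 28, 32, Jo, p3, 1991, Helix, Bo)}
Selection aname ≠ Ned: {(16, 20, 12, Kim, ops, 1981, Gamma, Kim), (6, 28, 32, Jo, hr, 2003, Gamma, Gus), (6, 28, 32, Jo, hr, 2003, Helix, Bo), (6, 28, 32, Jo, k1, 1980, Gamma, Gus), (6, 28, 32, Jo, k1, 1980, Helix, Bo), (6, 28, 32, Jo, k2, 2022, Gamma, Gus), (6, 28, 32, Jo, k2, 2022, Helix, Bo), (6, 28, 32, Jo, law, 2022, Gamma, Gus), (6, 28, 32, Jo, law, 2022, Helix, Bo), (6, 28, 32, Jo, p3, 1991, Gamma, Gus), (6, 28, 32, Jo, p3, 1991, Helix, Bo)}
Projecting to genre, aid, year (5 duplicate(s) eliminated): {(hr, 32, 2003), (k1, 32, 1980), (k2, 32, 2022), (law, 32, 2022), (ops, 12, 1981), (p3, 32, 1991)}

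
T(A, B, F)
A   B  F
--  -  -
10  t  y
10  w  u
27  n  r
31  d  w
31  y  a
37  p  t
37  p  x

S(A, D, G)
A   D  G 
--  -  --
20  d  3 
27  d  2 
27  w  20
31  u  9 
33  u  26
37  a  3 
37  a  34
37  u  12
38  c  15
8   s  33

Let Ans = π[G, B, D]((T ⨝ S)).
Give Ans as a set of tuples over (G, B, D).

Natural join on A: {(27, n, r, d, 2), (27, n, r, w, 20), (31, d, w, u, 9), (31, y, a, u, 9), (37, p, t, a, 3), (37, p, t, a, 34), (37, p, t, u, 12), (37, p, x, a, 3), (37, p, x, a, 34), (37, p, x, u, 12)}
Keep only column(s) G, B, D (3 duplicate(s) eliminated): {(12, p, u), (2, n, d), (20, n, w), (3, p, a), (34, p, a), (9, d, u), (9, y, u)}

{(12, p, u), (2, n, d), (20, n, w), (3, p, a), (34, p, a), (9, d, u), (9, y, u)}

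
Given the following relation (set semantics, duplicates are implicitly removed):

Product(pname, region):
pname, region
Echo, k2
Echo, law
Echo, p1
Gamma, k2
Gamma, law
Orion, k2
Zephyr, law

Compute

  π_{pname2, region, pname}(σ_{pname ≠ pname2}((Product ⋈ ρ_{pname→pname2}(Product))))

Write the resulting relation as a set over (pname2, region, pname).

{(Echo, k2, Gamma), (Echo, k2, Orion), (Echo, law, Gamma), (Echo, law, Zephyr), (Gamma, k2, Echo), (Gamma, k2, Orion), (Gamma, law, Echo), (Gamma, law, Zephyr), (Orion, k2, Echo), (Orion, k2, Gamma), (Zephyr, law, Echo), (Zephyr, law, Gamma)}

ρ[pname→pname2]: schema becomes (pname2, region); tuples unchanged.
Natural join on region: {(Echo, k2, Echo), (Echo, k2, Gamma), (Echo, k2, Orion), (Echo, law, Echo), (Echo, law, Gamma), (Echo, law, Zephyr), (Echo, p1, Echo), (Gamma, k2, Echo), (Gamma, k2, Gamma), (Gamma, k2, Orion), (Gamma, law, Echo), (Gamma, law, Gamma), (Gamma, law, Zephyr), (Orion, k2, Echo), (Orion, k2, Gamma), (Orion, k2, Orion), (Zephyr, law, Echo), (Zephyr, law, Gamma), (Zephyr, law, Zephyr)}
Filtering on pname ≠ pname2 leaves {(Echo, k2, Gamma), (Echo, k2, Orion), (Echo, law, Gamma), (Echo, law, Zephyr), (Gamma, k2, Echo), (Gamma, k2, Orion), (Gamma, law, Echo), (Gamma, law, Zephyr), (Orion, k2, Echo), (Orion, k2, Gamma), (Zephyr, law, Echo), (Zephyr, law, Gamma)}.
π_{pname2, region, pname} gives {(Echo, k2, Gamma), (Echo, k2, Orion), (Echo, law, Gamma), (Echo, law, Zephyr), (Gamma, k2, Echo), (Gamma, k2, Orion), (Gamma, law, Echo), (Gamma, law, Zephyr), (Orion, k2, Echo), (Orion, k2, Gamma), (Zephyr, law, Echo), (Zephyr, law, Gamma)}.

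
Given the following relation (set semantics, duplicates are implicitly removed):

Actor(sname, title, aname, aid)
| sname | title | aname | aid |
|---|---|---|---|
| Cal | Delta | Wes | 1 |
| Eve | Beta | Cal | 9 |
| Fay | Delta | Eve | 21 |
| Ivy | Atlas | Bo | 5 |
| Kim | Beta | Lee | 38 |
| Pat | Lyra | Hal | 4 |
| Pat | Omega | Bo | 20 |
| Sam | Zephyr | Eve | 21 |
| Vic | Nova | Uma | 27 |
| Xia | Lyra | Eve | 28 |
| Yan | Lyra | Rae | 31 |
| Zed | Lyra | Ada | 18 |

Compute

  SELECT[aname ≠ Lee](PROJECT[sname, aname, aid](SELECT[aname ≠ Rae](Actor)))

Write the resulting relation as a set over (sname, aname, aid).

{(Cal, Wes, 1), (Eve, Cal, 9), (Fay, Eve, 21), (Ivy, Bo, 5), (Pat, Bo, 20), (Pat, Hal, 4), (Sam, Eve, 21), (Vic, Uma, 27), (Xia, Eve, 28), (Zed, Ada, 18)}

Apply σ_{aname ≠ Rae}; surviving tuples: {(Cal, Delta, Wes, 1), (Eve, Beta, Cal, 9), (Fay, Delta, Eve, 21), (Ivy, Atlas, Bo, 5), (Kim, Beta, Lee, 38), (Pat, Lyra, Hal, 4), (Pat, Omega, Bo, 20), (Sam, Zephyr, Eve, 21), (Vic, Nova, Uma, 27), (Xia, Lyra, Eve, 28), (Zed, Lyra, Ada, 18)}
π_{sname, aname, aid} gives {(Cal, Wes, 1), (Eve, Cal, 9), (Fay, Eve, 21), (Ivy, Bo, 5), (Kim, Lee, 38), (Pat, Bo, 20), (Pat, Hal, 4), (Sam, Eve, 21), (Vic, Uma, 27), (Xia, Eve, 28), (Zed, Ada, 18)}.
Apply σ_{aname ≠ Lee}; surviving tuples: {(Cal, Wes, 1), (Eve, Cal, 9), (Fay, Eve, 21), (Ivy, Bo, 5), (Pat, Bo, 20), (Pat, Hal, 4), (Sam, Eve, 21), (Vic, Uma, 27), (Xia, Eve, 28), (Zed, Ada, 18)}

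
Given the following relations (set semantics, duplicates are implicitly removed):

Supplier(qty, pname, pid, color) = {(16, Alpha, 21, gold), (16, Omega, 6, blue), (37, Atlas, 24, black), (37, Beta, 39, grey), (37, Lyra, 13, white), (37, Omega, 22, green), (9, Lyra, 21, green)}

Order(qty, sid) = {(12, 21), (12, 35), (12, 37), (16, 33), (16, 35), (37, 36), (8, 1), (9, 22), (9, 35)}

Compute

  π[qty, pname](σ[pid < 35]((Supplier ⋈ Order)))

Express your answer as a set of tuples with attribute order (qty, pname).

{(16, Alpha), (16, Omega), (37, Atlas), (37, Lyra), (37, Omega), (9, Lyra)}

Supplier ⋈ Order (natural join on qty): {(16, Alpha, 21, gold, 33), (16, Alpha, 21, gold, 35), (16, Omega, 6, blue, 33), (16, Omega, 6, blue, 35), (37, Atlas, 24, black, 36), (37, Beta, 39, grey, 36), (37, Lyra, 13, white, 36), (37, Omega, 22, green, 36), (9, Lyra, 21, green, 22), (9, Lyra, 21, green, 35)}
Filtering on pid < 35 leaves {(16, Alpha, 21, gold, 33), (16, Alpha, 21, gold, 35), (16, Omega, 6, blue, 33), (16, Omega, 6, blue, 35), (37, Atlas, 24, black, 36), (37, Lyra, 13, white, 36), (37, Omega, 22, green, 36), (9, Lyra, 21, green, 22), (9, Lyra, 21, green, 35)}.
π[qty, pname]: project onto (qty, pname) (3 duplicate(s) eliminated) → {(16, Alpha), (16, Omega), (37, Atlas), (37, Lyra), (37, Omega), (9, Lyra)}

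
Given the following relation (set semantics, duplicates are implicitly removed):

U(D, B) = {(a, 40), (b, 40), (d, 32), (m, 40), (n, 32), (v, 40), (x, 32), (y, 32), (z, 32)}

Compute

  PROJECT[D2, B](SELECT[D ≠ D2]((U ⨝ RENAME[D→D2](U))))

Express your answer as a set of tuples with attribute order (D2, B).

{(a, 40), (b, 40), (d, 32), (m, 40), (n, 32), (v, 40), (x, 32), (y, 32), (z, 32)}

ρ[D→D2]: schema becomes (D2, B); tuples unchanged.
Joining U and RENAME[D→D2](U) on B yields {(a, 40, a), (a, 40, b), (a, 40, m), (a, 40, v), (b, 40, a), (b, 40, b), (b, 40, m), (b, 40, v), (d, 32, d), (d, 32, n), (d, 32, x), (d, 32, y), (d, 32, z), (m, 40, a), (m, 40, b), (m, 40, m), (m, 40, v), (n, 32, d), (n, 32, n), (n, 32, x), (n, 32, y), (n, 32, z), (v, 40, a), (v, 40, b), (v, 40, m), (v, 40, v), (x, 32, d), (x, 32, n), (x, 32, x), (x, 32, y), (x, 32, z), (y, 32, d), (y, 32, n), (y, 32, x), (y, 32, y), (y, 32, z), (z, 32, d), (z, 32, n), (z, 32, x), (z, 32, y), (z, 32, z)}.
σ[D ≠ D2]: keep tuples satisfying D ≠ D2 → {(a, 40, b), (a, 40, m), (a, 40, v), (b, 40, a), (b, 40, m), (b, 40, v), (d, 32, n), (d, 32, x), (d, 32, y), (d, 32, z), (m, 40, a), (m, 40, b), (m, 40, v), (n, 32, d), (n, 32, x), (n, 32, y), (n, 32, z), (v, 40, a), (v, 40, b), (v, 40, m), (x, 32, d), (x, 32, n), (x, 32, y), (x, 32, z), (y, 32, d), (y, 32, n), (y, 32, x), (y, 32, z), (z, 32, d), (z, 32, n), (z, 32, x), (z, 32, y)}
π_{D2, B} gives {(a, 40), (b, 40), (d, 32), (m, 40), (n, 32), (v, 40), (x, 32), (y, 32), (z, 32)} (23 duplicate(s) eliminated).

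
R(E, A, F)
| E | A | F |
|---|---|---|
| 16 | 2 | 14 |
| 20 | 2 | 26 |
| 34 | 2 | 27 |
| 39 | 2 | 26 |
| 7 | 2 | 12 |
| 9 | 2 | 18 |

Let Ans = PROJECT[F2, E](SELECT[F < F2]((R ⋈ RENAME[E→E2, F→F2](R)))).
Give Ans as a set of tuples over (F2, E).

{(14, 7), (18, 16), (18, 7), (26, 16), (26, 7), (26, 9), (27, 16), (27, 20), (27, 39), (27, 7), (27, 9)}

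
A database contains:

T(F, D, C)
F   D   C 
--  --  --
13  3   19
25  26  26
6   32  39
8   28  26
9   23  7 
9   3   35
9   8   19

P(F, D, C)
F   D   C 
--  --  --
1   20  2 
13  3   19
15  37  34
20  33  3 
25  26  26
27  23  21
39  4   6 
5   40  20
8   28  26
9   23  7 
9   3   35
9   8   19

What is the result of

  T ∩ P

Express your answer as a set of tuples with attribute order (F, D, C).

{(13, 3, 19), (25, 26, 26), (8, 28, 26), (9, 23, 7), (9, 3, 35), (9, 8, 19)}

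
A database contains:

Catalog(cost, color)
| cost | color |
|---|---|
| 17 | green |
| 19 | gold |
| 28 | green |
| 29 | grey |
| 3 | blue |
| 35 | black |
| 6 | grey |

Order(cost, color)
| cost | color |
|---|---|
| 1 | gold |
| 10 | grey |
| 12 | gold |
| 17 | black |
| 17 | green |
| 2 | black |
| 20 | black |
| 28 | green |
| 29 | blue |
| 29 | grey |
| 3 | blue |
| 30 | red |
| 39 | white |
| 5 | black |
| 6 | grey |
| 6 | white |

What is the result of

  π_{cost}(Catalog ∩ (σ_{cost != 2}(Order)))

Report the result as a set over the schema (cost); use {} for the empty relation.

{17, 28, 29, 3, 6}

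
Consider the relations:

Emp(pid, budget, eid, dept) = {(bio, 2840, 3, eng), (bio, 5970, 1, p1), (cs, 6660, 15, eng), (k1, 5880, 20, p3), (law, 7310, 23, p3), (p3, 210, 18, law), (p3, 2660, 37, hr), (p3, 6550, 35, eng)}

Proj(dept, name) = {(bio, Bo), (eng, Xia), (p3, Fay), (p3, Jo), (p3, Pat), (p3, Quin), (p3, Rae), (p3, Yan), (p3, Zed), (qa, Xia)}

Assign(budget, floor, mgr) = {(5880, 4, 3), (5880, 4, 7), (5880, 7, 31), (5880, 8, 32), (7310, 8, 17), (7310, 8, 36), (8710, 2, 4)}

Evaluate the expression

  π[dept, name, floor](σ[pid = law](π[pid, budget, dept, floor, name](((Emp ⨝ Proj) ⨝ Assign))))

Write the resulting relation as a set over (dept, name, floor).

{(p3, Fay, 8), (p3, Jo, 8), (p3, Pat, 8), (p3, Quin, 8), (p3, Rae, 8), (p3, Yan, 8), (p3, Zed, 8)}

Natural join on dept: {(bio, 2840, 3, eng, Xia), (cs, 6660, 15, eng, Xia), (k1, 5880, 20, p3, Fay), (k1, 5880, 20, p3, Jo), (k1, 5880, 20, p3, Pat), (k1, 5880, 20, p3, Quin), (k1, 5880, 20, p3, Rae), (k1, 5880, 20, p3, Yan), (k1, 5880, 20, p3, Zed), (law, 7310, 23, p3, Fay), (law, 7310, 23, p3, Jo), (law, 7310, 23, p3, Pat), (law, 7310, 23, p3, Quin), (law, 7310, 23, p3, Rae), (law, 7310, 23, p3, Yan), (law, 7310, 23, p3, Zed), (p3, 6550, 35, eng, Xia)}
Natural join on budget: {(k1, 5880, 20, p3, Fay, 4, 3), (k1, 5880, 20, p3, Fay, 4, 7), (k1, 5880, 20, p3, Fay, 7, 31), (k1, 5880, 20, p3, Fay, 8, 32), (k1, 5880, 20, p3, Jo, 4, 3), (k1, 5880, 20, p3, Jo, 4, 7), (k1, 5880, 20, p3, Jo, 7, 31), (k1, 5880, 20, p3, Jo, 8, 32), (k1, 5880, 20, p3, Pat, 4, 3), (k1, 5880, 20, p3, Pat, 4, 7), (k1, 5880, 20, p3, Pat, 7, 31), (k1, 5880, 20, p3, Pat, 8, 32), (k1, 5880, 20, p3, Quin, 4, 3), (k1, 5880, 20, p3, Quin, 4, 7), (k1, 5880, 20, p3, Quin, 7, 31), (k1, 5880, 20, p3, Quin, 8, 32), (k1, 5880, 20, p3, Rae, 4, 3), (k1, 5880, 20, p3, Rae, 4, 7), (k1, 5880, 20, p3, Rae, 7, 31), (k1, 5880, 20, p3, Rae, 8, 32), (k1, 5880, 20, p3, Yan, 4, 3), (k1, 5880, 20, p3, Yan, 4, 7), (k1, 5880, 20, p3, Yan, 7, 31), (k1, 5880, 20, p3, Yan, 8, 32), (k1, 5880, 20, p3, Zed, 4, 3), (k1, 5880, 20, p3, Zed, 4, 7), (k1, 5880, 20, p3, Zed, 7, 31), (k1, 5880, 20, p3, Zed, 8, 32), (law, 7310, 23, p3, Fay, 8, 17), (law, 7310, 23, p3, Fay, 8, 36), (law, 7310, 23, p3, Jo, 8, 17), (law, 7310, 23, p3, Jo, 8, 36), (law, 7310, 23, p3, Pat, 8, 17), (law, 7310, 23, p3, Pat, 8, 36), (law, 7310, 23, p3, Quin, 8, 17), (law, 7310, 23, p3, Quin, 8, 36), (law, 7310, 23, p3, Rae, 8, 17), (law, 7310, 23, p3, Rae, 8, 36), (law, 7310, 23, p3, Yan, 8, 17), (law, 7310, 23, p3, Yan, 8, 36), (law, 7310, 23, p3, Zed, 8, 17), (law, 7310, 23, p3, Zed, 8, 36)}
Keep only column(s) pid, budget, dept, floor, name (14 duplicate(s) eliminated): {(k1, 5880, p3, 4, Fay), (k1, 5880, p3, 4, Jo), (k1, 5880, p3, 4, Pat), (k1, 5880, p3, 4, Quin), (k1, 5880, p3, 4, Rae), (k1, 5880, p3, 4, Yan), (k1, 5880, p3, 4, Zed), (k1, 5880, p3, 7, Fay), (k1, 5880, p3, 7, Jo), (k1, 5880, p3, 7, Pat), (k1, 5880, p3, 7, Quin), (k1, 5880, p3, 7, Rae), (k1, 5880, p3, 7, Yan), (k1, 5880, p3, 7, Zed), (k1, 5880, p3, 8, Fay), (k1, 5880, p3, 8, Jo), (k1, 5880, p3, 8, Pat), (k1, 5880, p3, 8, Quin), (k1, 5880, p3, 8, Rae), (k1, 5880, p3, 8, Yan), (k1, 5880, p3, 8, Zed), (law, 7310, p3, 8, Fay), (law, 7310, p3, 8, Jo), (law, 7310, p3, 8, Pat), (law, 7310, p3, 8, Quin), (law, 7310, p3, 8, Rae), (law, 7310, p3, 8, Yan), (law, 7310, p3, 8, Zed)}
Selection pid = law: {(law, 7310, p3, 8, Fay), (law, 7310, p3, 8, Jo), (law, 7310, p3, 8, Pat), (law, 7310, p3, 8, Quin), (law, 7310, p3, 8, Rae), (law, 7310, p3, 8, Yan), (law, 7310, p3, 8, Zed)}
Keep only column(s) dept, name, floor: {(p3, Fay, 8), (p3, Jo, 8), (p3, Pat, 8), (p3, Quin, 8), (p3, Rae, 8), (p3, Yan, 8), (p3, Zed, 8)}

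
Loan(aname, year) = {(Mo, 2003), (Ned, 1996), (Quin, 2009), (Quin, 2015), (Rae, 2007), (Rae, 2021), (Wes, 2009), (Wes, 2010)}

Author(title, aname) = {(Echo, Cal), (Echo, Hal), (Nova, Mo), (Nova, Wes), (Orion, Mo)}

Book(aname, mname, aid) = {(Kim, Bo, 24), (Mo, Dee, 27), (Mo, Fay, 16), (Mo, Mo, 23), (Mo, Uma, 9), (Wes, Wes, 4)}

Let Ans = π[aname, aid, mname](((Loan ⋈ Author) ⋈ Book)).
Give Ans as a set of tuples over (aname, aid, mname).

{(Mo, 16, Fay), (Mo, 23, Mo), (Mo, 27, Dee), (Mo, 9, Uma), (Wes, 4, Wes)}

Natural join on aname: {(Mo, 2003, Nova), (Mo, 2003, Orion), (Wes, 2009, Nova), (Wes, 2010, Nova)}
Natural join on aname: {(Mo, 2003, Nova, Dee, 27), (Mo, 2003, Nova, Fay, 16), (Mo, 2003, Nova, Mo, 23), (Mo, 2003, Nova, Uma, 9), (Mo, 2003, Orion, Dee, 27), (Mo, 2003, Orion, Fay, 16), (Mo, 2003, Orion, Mo, 23), (Mo, 2003, Orion, Uma, 9), (Wes, 2009, Nova, Wes, 4), (Wes, 2010, Nova, Wes, 4)}
Projecting to aname, aid, mname (5 duplicate(s) eliminated): {(Mo, 16, Fay), (Mo, 23, Mo), (Mo, 27, Dee), (Mo, 9, Uma), (Wes, 4, Wes)}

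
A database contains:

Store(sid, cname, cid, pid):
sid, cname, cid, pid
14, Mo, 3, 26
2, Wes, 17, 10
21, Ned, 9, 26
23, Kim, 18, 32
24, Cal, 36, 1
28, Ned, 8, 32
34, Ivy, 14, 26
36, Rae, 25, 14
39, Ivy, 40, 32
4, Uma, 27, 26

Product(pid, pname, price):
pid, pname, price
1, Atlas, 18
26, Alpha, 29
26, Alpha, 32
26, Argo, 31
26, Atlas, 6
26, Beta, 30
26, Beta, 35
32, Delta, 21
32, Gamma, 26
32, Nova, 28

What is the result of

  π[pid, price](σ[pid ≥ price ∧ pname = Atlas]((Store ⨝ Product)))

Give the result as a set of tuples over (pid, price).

{(26, 6)}

Store ⋈ Product (natural join on pid): {(14, Mo, 3, 26, Alpha, 29), (14, Mo, 3, 26, Alpha, 32), (14, Mo, 3, 26, Argo, 31), (14, Mo, 3, 26, Atlas, 6), (14, Mo, 3, 26, Beta, 30), (14, Mo, 3, 26, Beta, 35), (21, Ned, 9, 26, Alpha, 29), (21, Ned, 9, 26, Alpha, 32), (21, Ned, 9, 26, Argo, 31), (21, Ned, 9, 26, Atlas, 6), (21, Ned, 9, 26, Beta, 30), (21, Ned, 9, 26, Beta, 35), (23, Kim, 18, 32, Delta, 21), (23, Kim, 18, 32, Gamma, 26), (23, Kim, 18, 32, Nova, 28), (24, Cal, 36, 1, Atlas, 18), (28, Ned, 8, 32, Delta, 21), (28, Ned, 8, 32, Gamma, 26), (28, Ned, 8, 32, Nova, 28), (34, Ivy, 14, 26, Alpha, 29), (34, Ivy, 14, 26, Alpha, 32), (34, Ivy, 14, 26, Argo, 31), (34, Ivy, 14, 26, Atlas, 6), (34, Ivy, 14, 26, Beta, 30), (34, Ivy, 14, 26, Beta, 35), (39, Ivy, 40, 32, Delta, 21), (39, Ivy, 40, 32, Gamma, 26), (39, Ivy, 40, 32, Nova, 28), (4, Uma, 27, 26, Alpha, 29), (4, Uma, 27, 26, Alpha, 32), (4, Uma, 27, 26, Argo, 31), (4, Uma, 27, 26, Atlas, 6), (4, Uma, 27, 26, Beta, 30), (4, Uma, 27, 26, Beta, 35)}
Apply σ_{pid ≥ price ∧ pname = Atlas}; surviving tuples: {(14, Mo, 3, 26, Atlas, 6), (21, Ned, 9, 26, Atlas, 6), (34, Ivy, 14, 26, Atlas, 6), (4, Uma, 27, 26, Atlas, 6)}
Projecting to pid, price (3 duplicate(s) eliminated): {(26, 6)}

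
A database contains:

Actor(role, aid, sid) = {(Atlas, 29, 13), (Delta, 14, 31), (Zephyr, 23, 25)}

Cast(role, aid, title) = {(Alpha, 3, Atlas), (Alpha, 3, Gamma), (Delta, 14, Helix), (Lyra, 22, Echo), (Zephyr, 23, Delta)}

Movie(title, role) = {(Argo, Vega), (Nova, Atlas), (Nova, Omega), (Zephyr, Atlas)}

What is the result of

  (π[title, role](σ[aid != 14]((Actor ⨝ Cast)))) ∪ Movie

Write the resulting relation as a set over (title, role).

Actor ⋈ Cast (natural join on role, aid): {(Delta, 14, 31, Helix), (Zephyr, 23, 25, Delta)}
Apply σ_{aid != 14}; surviving tuples: {(Zephyr, 23, 25, Delta)}
π[title, role]: project onto (title, role) → {(Delta, Zephyr)}
Set union of the two operands is {(Argo, Vega), (Delta, Zephyr), (Nova, Atlas), (Nova, Omega), (Zephyr, Atlas)}.

{(Argo, Vega), (Delta, Zephyr), (Nova, Atlas), (Nova, Omega), (Zephyr, Atlas)}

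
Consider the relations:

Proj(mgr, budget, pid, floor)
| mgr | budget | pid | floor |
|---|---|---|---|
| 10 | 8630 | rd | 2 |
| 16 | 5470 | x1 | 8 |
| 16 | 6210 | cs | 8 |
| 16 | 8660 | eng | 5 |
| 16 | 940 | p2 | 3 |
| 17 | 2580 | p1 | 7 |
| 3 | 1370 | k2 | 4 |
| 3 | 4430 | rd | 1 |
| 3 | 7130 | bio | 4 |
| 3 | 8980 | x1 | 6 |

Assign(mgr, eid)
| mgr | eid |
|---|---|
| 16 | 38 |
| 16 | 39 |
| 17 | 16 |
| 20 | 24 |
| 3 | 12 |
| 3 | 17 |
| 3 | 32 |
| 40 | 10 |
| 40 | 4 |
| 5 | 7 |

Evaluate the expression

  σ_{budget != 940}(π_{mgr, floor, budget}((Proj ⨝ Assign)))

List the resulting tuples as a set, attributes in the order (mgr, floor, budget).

Joining Proj and Assign on mgr yields {(16, 5470, x1, 8, 38), (16, 5470, x1, 8, 39), (16, 6210, cs, 8, 38), (16, 6210, cs, 8, 39), (16, 8660, eng, 5, 38), (16, 8660, eng, 5, 39), (16, 940, p2, 3, 38), (16, 940, p2, 3, 39), (17, 2580, p1, 7, 16), (3, 1370, k2, 4, 12), (3, 1370, k2, 4, 17), (3, 1370, k2, 4, 32), (3, 4430, rd, 1, 12), (3, 4430, rd, 1, 17), (3, 4430, rd, 1, 32), (3, 7130, bio, 4, 12), (3, 7130, bio, 4, 17), (3, 7130, bio, 4, 32), (3, 8980, x1, 6, 12), (3, 8980, x1, 6, 17), (3, 8980, x1, 6, 32)}.
Keep only column(s) mgr, floor, budget (12 duplicate(s) eliminated): {(16, 3, 940), (16, 5, 8660), (16, 8, 5470), (16, 8, 6210), (17, 7, 2580), (3, 1, 4430), (3, 4, 1370), (3, 4, 7130), (3, 6, 8980)}
Apply σ_{budget != 940}; surviving tuples: {(16, 5, 8660), (16, 8, 5470), (16, 8, 6210), (17, 7, 2580), (3, 1, 4430), (3, 4, 1370), (3, 4, 7130), (3, 6, 8980)}

{(16, 5, 8660), (16, 8, 5470), (16, 8, 6210), (17, 7, 2580), (3, 1, 4430), (3, 4, 1370), (3, 4, 7130), (3, 6, 8980)}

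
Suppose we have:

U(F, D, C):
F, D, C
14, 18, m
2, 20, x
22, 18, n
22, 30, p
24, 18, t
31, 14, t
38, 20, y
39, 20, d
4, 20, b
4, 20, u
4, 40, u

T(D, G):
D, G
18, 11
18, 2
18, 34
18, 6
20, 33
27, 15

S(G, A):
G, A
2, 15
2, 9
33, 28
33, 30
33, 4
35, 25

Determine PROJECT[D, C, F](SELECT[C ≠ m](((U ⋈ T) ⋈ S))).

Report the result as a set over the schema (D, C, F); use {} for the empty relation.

{(18, n, 22), (18, t, 24), (20, b, 4), (20, d, 39), (20, u, 4), (20, x, 2), (20, y, 38)}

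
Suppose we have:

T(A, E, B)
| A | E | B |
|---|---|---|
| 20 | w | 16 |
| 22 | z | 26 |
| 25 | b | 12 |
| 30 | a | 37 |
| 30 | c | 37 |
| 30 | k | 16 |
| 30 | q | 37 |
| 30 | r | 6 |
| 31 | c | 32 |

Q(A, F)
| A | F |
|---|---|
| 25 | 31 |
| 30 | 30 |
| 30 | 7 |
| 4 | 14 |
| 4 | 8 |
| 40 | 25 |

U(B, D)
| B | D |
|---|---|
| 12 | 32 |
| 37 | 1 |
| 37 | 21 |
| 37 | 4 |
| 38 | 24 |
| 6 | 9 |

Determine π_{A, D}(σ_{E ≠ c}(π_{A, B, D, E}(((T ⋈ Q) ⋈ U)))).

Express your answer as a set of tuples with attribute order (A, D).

{(25, 32), (30, 1), (30, 21), (30, 4), (30, 9)}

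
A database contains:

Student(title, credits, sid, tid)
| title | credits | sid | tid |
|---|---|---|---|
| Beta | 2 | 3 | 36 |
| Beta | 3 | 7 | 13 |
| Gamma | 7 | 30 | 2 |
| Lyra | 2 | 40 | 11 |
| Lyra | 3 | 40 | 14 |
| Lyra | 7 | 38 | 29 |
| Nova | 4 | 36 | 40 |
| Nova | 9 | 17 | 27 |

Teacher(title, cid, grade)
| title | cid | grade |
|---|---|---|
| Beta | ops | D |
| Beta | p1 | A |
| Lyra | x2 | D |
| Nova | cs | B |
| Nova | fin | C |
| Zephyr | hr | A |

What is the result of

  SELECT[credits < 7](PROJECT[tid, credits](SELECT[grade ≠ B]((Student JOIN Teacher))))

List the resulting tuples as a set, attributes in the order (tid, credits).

{(11, 2), (13, 3), (14, 3), (36, 2), (40, 4)}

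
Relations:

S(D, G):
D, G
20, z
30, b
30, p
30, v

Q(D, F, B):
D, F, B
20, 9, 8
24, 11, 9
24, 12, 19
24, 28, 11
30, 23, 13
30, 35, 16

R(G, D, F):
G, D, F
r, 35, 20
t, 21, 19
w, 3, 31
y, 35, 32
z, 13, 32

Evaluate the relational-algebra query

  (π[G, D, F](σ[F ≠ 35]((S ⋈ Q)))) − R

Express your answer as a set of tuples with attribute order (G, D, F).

{(b, 30, 23), (p, 30, 23), (v, 30, 23), (z, 20, 9)}

Joining S and Q on D yields {(20, z, 9, 8), (30, b, 23, 13), (30, b, 35, 16), (30, p, 23, 13), (30, p, 35, 16), (30, v, 23, 13), (30, v, 35, 16)}.
Selection F ≠ 35: {(20, z, 9, 8), (30, b, 23, 13), (30, p, 23, 13), (30, v, 23, 13)}
π[G, D, F]: project onto (G, D, F) → {(b, 30, 23), (p, 30, 23), (v, 30, 23), (z, 20, 9)}
Taking the difference: {(b, 30, 23), (p, 30, 23), (v, 30, 23), (z, 20, 9)}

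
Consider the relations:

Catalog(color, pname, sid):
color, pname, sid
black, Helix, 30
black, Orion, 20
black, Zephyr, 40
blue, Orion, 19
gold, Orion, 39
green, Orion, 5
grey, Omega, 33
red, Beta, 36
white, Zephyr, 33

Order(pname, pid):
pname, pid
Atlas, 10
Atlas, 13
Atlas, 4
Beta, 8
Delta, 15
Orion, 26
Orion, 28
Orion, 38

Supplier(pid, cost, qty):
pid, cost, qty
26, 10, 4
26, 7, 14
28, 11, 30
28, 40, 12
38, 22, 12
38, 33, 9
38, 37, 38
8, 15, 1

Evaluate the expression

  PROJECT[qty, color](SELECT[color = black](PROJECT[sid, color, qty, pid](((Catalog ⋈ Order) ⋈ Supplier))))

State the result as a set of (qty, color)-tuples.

Catalog ⋈ Order (natural join on pname): {(black, Orion, 20, 26), (black, Orion, 20, 28), (black, Orion, 20, 38), (blue, Orion, 19, 26), (blue, Orion, 19, 28), (blue, Orion, 19, 38), (gold, Orion, 39, 26), (gold, Orion, 39, 28), (gold, Orion, 39, 38), (green, Orion, 5, 26), (green, Orion, 5, 28), (green, Orion, 5, 38), (red, Beta, 36, 8)}
(Catalog ⋈ Order) ⋈ Supplier (natural join on pid): {(black, Orion, 20, 26, 10, 4), (black, Orion, 20, 26, 7, 14), (black, Orion, 20, 28, 11, 30), (black, Orion, 20, 28, 40, 12), (black, Orion, 20, 38, 22, 12), (black, Orion, 20, 38, 33, 9), (black, Orion, 20, 38, 37, 38), (blue, Orion, 19, 26, 10, 4), (blue, Orion, 19, 26, 7, 14), (blue, Orion, 19, 28, 11, 30), (blue, Orion, 19, 28, 40, 12), (blue, Orion, 19, 38, 22, 12), (blue, Orion, 19, 38, 33, 9), (blue, Orion, 19, 38, 37, 38), (gold, Orion, 39, 26, 10, 4), (gold, Orion, 39, 26, 7, 14), (gold, Orion, 39, 28, 11, 30), (gold, Orion, 39, 28, 40, 12), (gold, Orion, 39, 38, 22, 12), (gold, Orion, 39, 38, 33, 9), (gold, Orion, 39, 38, 37, 38), (green, Orion, 5, 26, 10, 4), (green, Orion, 5, 26, 7, 14), (green, Orion, 5, 28, 11, 30), (green, Orion, 5, 28, 40, 12), (green, Orion, 5, 38, 22, 12), (green, Orion, 5, 38, 33, 9), (green, Orion, 5, 38, 37, 38), (red, Beta, 36, 8, 15, 1)}
Projecting to sid, color, qty, pid: {(19, blue, 12, 28), (19, blue, 12, 38), (19, blue, 14, 26), (19, blue, 30, 28), (19, blue, 38, 38), (19, blue, 4, 26), (19, blue, 9, 38), (20, black, 12, 28), (20, black, 12, 38), (20, black, 14, 26), (20, black, 30, 28), (20, black, 38, 38), (20, black, 4, 26), (20, black, 9, 38), (36, red, 1, 8), (39, gold, 12, 28), (39, gold, 12, 38), (39, gold, 14, 26), (39, gold, 30, 28), (39, gold, 38, 38), (39, gold, 4, 26), (39, gold, 9, 38), (5, green, 12, 28), (5, green, 12, 38), (5, green, 14, 26), (5, green, 30, 28), (5, green, 38, 38), (5, green, 4, 26), (5, green, 9, 38)}
Filtering on color = black leaves {(20, black, 12, 28), (20, black, 12, 38), (20, black, 14, 26), (20, black, 30, 28), (20, black, 38, 38), (20, black, 4, 26), (20, black, 9, 38)}.
Projecting to qty, color (1 duplicate(s) eliminated): {(12, black), (14, black), (30, black), (38, black), (4, black), (9, black)}

{(12, black), (14, black), (30, black), (38, black), (4, black), (9, black)}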